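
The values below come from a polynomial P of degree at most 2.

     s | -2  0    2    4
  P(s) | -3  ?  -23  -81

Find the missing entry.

On equispaced nodes a degree-2 polynomial has vanishing third forward difference, so
  - P(-2) + 3·P(0) - 3·P(2) + P(4) = 0.
Substituting the known values and solving for P(0):
  3·P(0) = 9
  P(0) = 3.

3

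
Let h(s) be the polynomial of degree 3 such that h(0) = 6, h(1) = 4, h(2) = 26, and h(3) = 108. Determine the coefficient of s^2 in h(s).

Write h(s) = as^3 + bs^2 + cs + d. Substituting each data point gives a linear system:
  d = 6
  a + b + c + d = 4
  8a + 4b + 2c + d = 26
  27a + 9b + 3c + d = 108
Solving the system yields a = 6, b = -6, c = -2, d = 6.
So h(s) = 6s³ - 6s² - 2s + 6.
The coefficient of s^2 is -6.

-6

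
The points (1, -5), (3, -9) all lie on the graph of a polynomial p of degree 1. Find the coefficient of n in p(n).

Write p(n) = an + b. Substituting each data point gives a linear system:
  a + b = -5
  3a + b = -9
Solving the system yields a = -2, b = -3.
So p(n) = -2n - 3.
The leading coefficient is -2.

-2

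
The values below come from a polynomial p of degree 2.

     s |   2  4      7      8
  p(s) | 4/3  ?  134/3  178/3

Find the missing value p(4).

The 3 known points determine the degree-2 polynomial uniquely.
Write p(s) = as^2 + bs + c. Substituting each data point gives a linear system:
  4a + 2b + c = 4/3
  49a + 7b + c = 134/3
  64a + 8b + c = 178/3
Solving the system yields a = 1, b = -1/3, c = -2.
So p(s) = s^2 - (1/3)s - 2.
Then p(4) = 38/3.

38/3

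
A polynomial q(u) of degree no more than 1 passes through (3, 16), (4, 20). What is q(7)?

Write q(u) = au + b. Substituting each data point gives a linear system:
  3a + b = 16
  4a + b = 20
Solving the system yields a = 4, b = 4.
So q(u) = 4u + 4.
Then q(7) = 32.

32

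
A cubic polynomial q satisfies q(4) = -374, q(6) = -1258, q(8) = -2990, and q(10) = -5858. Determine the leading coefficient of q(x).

-6

Write q(x) = ax^3 + bx^2 + cx + d. Substituting each data point gives a linear system:
  64a + 16b + 4c + d = -374
  216a + 36b + 6c + d = -1258
  512a + 64b + 8c + d = -2990
  1000a + 100b + 10c + d = -5858
Solving the system yields a = -6, b = 2, c = -6, d = 2.
So q(x) = -6x^3 + 2x^2 - 6x + 2.
The leading coefficient is -6.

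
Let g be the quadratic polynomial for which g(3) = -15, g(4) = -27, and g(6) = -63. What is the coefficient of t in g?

Write g(t) = at^2 + bt + c. Substituting each data point gives a linear system:
  9a + 3b + c = -15
  16a + 4b + c = -27
  36a + 6b + c = -63
Solving the system yields a = -2, b = 2, c = -3.
So g(t) = -2t² + 2t - 3.
The coefficient of t is 2.

2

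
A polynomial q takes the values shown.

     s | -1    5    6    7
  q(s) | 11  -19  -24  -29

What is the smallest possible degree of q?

Divided differences on the nodes -1, 5, 6, 7:
  order 0: 11  -19  -24  -29
  order 1: -5  -5  -5
  order 2: 0  0
  order 3: 0
The order-1 divided differences are all -5 (nonzero) and every higher order vanishes, so the data lies on a polynomial of degree exactly 1.

1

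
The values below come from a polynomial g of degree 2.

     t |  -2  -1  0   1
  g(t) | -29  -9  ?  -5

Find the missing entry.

The 3 known points determine the degree-2 polynomial uniquely.
Write g(t) = at^2 + bt + c. Substituting each data point gives a linear system:
  4a - 2b + c = -29
  a - b + c = -9
  a + b + c = -5
Solving the system yields a = -6, b = 2, c = -1.
So g(t) = -6t^2 + 2t - 1.
Then g(0) = -1.

-1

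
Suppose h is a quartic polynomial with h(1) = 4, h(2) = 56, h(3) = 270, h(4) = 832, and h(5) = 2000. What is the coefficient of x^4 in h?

Write h(x) = ax^4 + bx^3 + cx^2 + dx + e. Substituting each data point gives a linear system:
  a + b + c + d + e = 4
  16a + 8b + 4c + 2d + e = 56
  81a + 27b + 9c + 3d + e = 270
  256a + 64b + 16c + 4d + e = 832
  625a + 125b + 25c + 5d + e = 2000
Solving the system yields a = 3, b = 1, c = 0, d = 0, e = 0.
So h(x) = 3x⁴ + x³.
The leading coefficient is 3.

3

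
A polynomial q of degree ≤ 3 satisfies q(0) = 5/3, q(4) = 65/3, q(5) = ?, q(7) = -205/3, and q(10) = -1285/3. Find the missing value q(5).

35/3

The 4 known points determine the degree-3 polynomial uniquely.
Write q(s) = as^3 + bs^2 + cs + d. Substituting each data point gives a linear system:
  d = 5/3
  64a + 16b + 4c + d = 65/3
  343a + 49b + 7c + d = -205/3
  1000a + 100b + 10c + d = -1285/3
Solving the system yields a = -1, b = 6, c = -3, d = 5/3.
So q(s) = -s³ + 6s² - 3s + 5/3.
Then q(5) = 35/3.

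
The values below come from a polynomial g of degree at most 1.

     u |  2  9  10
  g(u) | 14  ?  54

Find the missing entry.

The 2 known points determine the degree-1 polynomial uniquely.
Write g(u) = au + b. Substituting each data point gives a linear system:
  2a + b = 14
  10a + b = 54
Solving the system yields a = 5, b = 4.
So g(u) = 5u + 4.
Then g(9) = 49.

49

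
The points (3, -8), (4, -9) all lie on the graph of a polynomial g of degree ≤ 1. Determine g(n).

Using the Lagrange interpolation formula with nodes 3, 4:
  L_0(n) = (n - 4) / -1
  L_1(n) = (n - 3) / 1
Then g(n) = -8·L_0(n) - 9·L_1(n).
Expanding and collecting terms gives g(n) = -n - 5.
Check: g(3) = -8. ✓

g(n) = -n - 5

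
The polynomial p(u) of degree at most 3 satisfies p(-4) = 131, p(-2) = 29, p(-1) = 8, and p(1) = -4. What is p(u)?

Write p(u) = au^3 + bu^2 + cu + d. Substituting each data point gives a linear system:
  -64a + 16b - 4c + d = 131
  -8a + 4b - 2c + d = 29
  -a + b - c + d = 8
  a + b + c + d = -4
Solving the system yields a = -1, b = 3, c = -5, d = -1.
So p(u) = -u³ + 3u² - 5u - 1.
Check: p(-1) = 8. ✓

p(u) = -u^3 + 3u^2 - 5u - 1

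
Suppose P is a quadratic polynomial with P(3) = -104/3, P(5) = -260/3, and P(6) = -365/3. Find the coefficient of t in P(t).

-2

Write P(t) = at^2 + bt + c. Substituting each data point gives a linear system:
  9a + 3b + c = -104/3
  25a + 5b + c = -260/3
  36a + 6b + c = -365/3
Solving the system yields a = -3, b = -2, c = -5/3.
So P(t) = -3t² - 2t - 5/3.
The coefficient of t is -2.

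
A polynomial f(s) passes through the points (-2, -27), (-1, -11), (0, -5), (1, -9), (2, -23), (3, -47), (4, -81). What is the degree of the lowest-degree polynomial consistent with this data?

Forward differences of the values at s = -2, -1, 0, 1, 2, 3, 4:
  f  : -27  -11  -5  -9  -23  -47  -81
  Δ  : 16  6  -4  -14  -24  -34
  Δ^2: -10  -10  -10  -10  -10
  Δ^3: 0  0  0  0
  Δ^4: 0  0  0
  Δ^5: 0  0
  Δ^6: 0
The second differences are constant (-10) and nonzero, while all higher differences vanish, so the minimal degree is 2.

2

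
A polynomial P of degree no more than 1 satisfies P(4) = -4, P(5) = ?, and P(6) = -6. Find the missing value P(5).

-5

On equispaced nodes a degree-1 polynomial has vanishing second forward difference, so
  P(4) - 2·P(5) + P(6) = 0.
Substituting the known values and solving for P(5):
  -2·P(5) = 10
  P(5) = -5.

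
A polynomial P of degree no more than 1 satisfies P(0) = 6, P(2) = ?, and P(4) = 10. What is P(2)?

The 2 known points determine the degree-1 polynomial uniquely.
Write P(t) = at + b. Substituting each data point gives a linear system:
  b = 6
  4a + b = 10
Solving the system yields a = 1, b = 6.
So P(t) = t + 6.
Then P(2) = 8.

8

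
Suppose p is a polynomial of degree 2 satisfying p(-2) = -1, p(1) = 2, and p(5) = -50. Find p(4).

-31

Using the Lagrange interpolation formula with nodes -2, 1, 5:
  L_0(u) = (u - 1)(u - 5) / 21
  L_1(u) = (u + 2)(u - 5) / -12
  L_2(u) = (u + 2)(u - 1) / 28
Then p(u) = -1·L_0(u) + 2·L_1(u) - 50·L_2(u).
Expanding and collecting terms gives p(u) = -2u² - u + 5.
Evaluating at u = 4: p(4) = -31.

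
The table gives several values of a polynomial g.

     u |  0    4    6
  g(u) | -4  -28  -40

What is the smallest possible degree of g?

Divided differences on the nodes 0, 4, 6:
  order 0: -4  -28  -40
  order 1: -6  -6
  order 2: 0
The order-1 divided differences are all -6 (nonzero) and every higher order vanishes, so the data lies on a polynomial of degree exactly 1.

1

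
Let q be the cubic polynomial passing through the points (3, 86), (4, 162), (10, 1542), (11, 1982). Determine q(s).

q(s) = s^3 + 5s^2 + 4s + 2

Write q(s) = as^3 + bs^2 + cs + d. Substituting each data point gives a linear system:
  27a + 9b + 3c + d = 86
  64a + 16b + 4c + d = 162
  1000a + 100b + 10c + d = 1542
  1331a + 121b + 11c + d = 1982
Solving the system yields a = 1, b = 5, c = 4, d = 2.
So q(s) = s^3 + 5s^2 + 4s + 2.
Check: q(4) = 162. ✓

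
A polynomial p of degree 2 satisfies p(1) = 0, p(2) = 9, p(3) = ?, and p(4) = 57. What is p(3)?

28

The 3 known points determine the degree-2 polynomial uniquely.
Write p(x) = ax^2 + bx + c. Substituting each data point gives a linear system:
  a + b + c = 0
  4a + 2b + c = 9
  16a + 4b + c = 57
Solving the system yields a = 5, b = -6, c = 1.
So p(x) = 5x^2 - 6x + 1.
Then p(3) = 28.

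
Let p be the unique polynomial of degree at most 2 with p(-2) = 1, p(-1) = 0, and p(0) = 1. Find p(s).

p(s) = s^2 + 2s + 1

Write p(s) = as^2 + bs + c. Substituting each data point gives a linear system:
  4a - 2b + c = 1
  a - b + c = 0
  c = 1
Solving the system yields a = 1, b = 2, c = 1.
So p(s) = s^2 + 2s + 1.
Check: p(-1) = 0. ✓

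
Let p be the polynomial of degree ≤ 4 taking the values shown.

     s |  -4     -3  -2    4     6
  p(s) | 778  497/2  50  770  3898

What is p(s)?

p(s) = 3s^4 + (1/2)s^2 - s - 2

Using the Lagrange interpolation formula with nodes -4, -3, -2, 4, 6:
  L_0(s) = (s + 3)(s + 2)(s - 4)(s - 6) / 160
  L_1(s) = (s + 4)(s + 2)(s - 4)(s - 6) / -63
  L_2(s) = (s + 4)(s + 3)(s - 4)(s - 6) / 96
  L_3(s) = (s + 4)(s + 3)(s + 2)(s - 6) / -672
  L_4(s) = (s + 4)(s + 3)(s + 2)(s - 4) / 1440
Then p(s) = 778·L_0(s) + 497/2·L_1(s) + 50·L_2(s) + 770·L_3(s) + 3898·L_4(s).
Expanding and collecting terms gives p(s) = 3s^4 + (1/2)s^2 - s - 2.
Check: p(6) = 3898. ✓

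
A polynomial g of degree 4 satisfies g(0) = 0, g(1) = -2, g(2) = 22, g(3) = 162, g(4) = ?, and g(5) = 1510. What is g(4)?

On equispaced nodes a degree-4 polynomial has vanishing fifth forward difference, so
  - g(0) + 5·g(1) - 10·g(2) + 10·g(3) - 5·g(4) + g(5) = 0.
Substituting the known values and solving for g(4):
  -5·g(4) = -2900
  g(4) = 580.

580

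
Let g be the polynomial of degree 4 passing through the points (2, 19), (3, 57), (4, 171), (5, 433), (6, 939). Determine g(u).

Write g(u) = au^4 + bu^3 + cu^2 + du + e. Substituting each data point gives a linear system:
  16a + 8b + 4c + 2d + e = 19
  81a + 27b + 9c + 3d + e = 57
  256a + 64b + 16c + 4d + e = 171
  625a + 125b + 25c + 5d + e = 433
  1296a + 216b + 36c + 6d + e = 939
Solving the system yields a = 1, b = -2, c = 1, d = 6, e = 3.
So g(u) = u⁴ - 2u³ + u² + 6u + 3.
Check: g(4) = 171. ✓

g(u) = u^4 - 2u^3 + u^2 + 6u + 3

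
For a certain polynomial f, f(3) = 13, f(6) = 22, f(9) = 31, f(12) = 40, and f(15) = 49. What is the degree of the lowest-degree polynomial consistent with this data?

1

Forward differences of the values at s = 3, 6, 9, 12, 15:
  f  : 13  22  31  40  49
  Δ  : 9  9  9  9
  Δ^2: 0  0  0
  Δ^3: 0  0
  Δ^4: 0
The first differences are constant (9) and nonzero, while all higher differences vanish, so the minimal degree is 1.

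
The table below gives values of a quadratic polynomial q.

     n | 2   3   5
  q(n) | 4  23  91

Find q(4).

52

Write q(n) = an^2 + bn + c. Substituting each data point gives a linear system:
  4a + 2b + c = 4
  9a + 3b + c = 23
  25a + 5b + c = 91
Solving the system yields a = 5, b = -6, c = -4.
So q(n) = 5n² - 6n - 4.
Then q(4) = 52.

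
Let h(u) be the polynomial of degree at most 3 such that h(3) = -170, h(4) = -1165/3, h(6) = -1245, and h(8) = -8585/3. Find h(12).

Write h(u) = au^3 + bu^2 + cu + d. Substituting each data point gives a linear system:
  27a + 9b + 3c + d = -170
  64a + 16b + 4c + d = -1165/3
  216a + 36b + 6c + d = -1245
  512a + 64b + 8c + d = -8585/3
Solving the system yields a = -5, b = -5, c = 5/3, d = 5.
So h(u) = -5u³ - 5u² + (5/3)u + 5.
Then h(12) = -9335.

-9335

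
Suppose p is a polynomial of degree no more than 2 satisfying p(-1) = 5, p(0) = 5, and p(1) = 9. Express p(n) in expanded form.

p(n) = 2n^2 + 2n + 5

Write p(n) = an^2 + bn + c. Substituting each data point gives a linear system:
  a - b + c = 5
  c = 5
  a + b + c = 9
Solving the system yields a = 2, b = 2, c = 5.
So p(n) = 2n^2 + 2n + 5.
Check: p(0) = 5. ✓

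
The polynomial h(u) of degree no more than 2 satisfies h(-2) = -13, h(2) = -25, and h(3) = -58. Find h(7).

Using the Lagrange interpolation formula with nodes -2, 2, 3:
  L_0(u) = (u - 2)(u - 3) / 20
  L_1(u) = (u + 2)(u - 3) / -4
  L_2(u) = (u + 2)(u - 2) / 5
Then h(u) = -13·L_0(u) - 25·L_1(u) - 58·L_2(u).
Expanding and collecting terms gives h(u) = -6u^2 - 3u + 5.
Evaluating at u = 7: h(7) = -310.

-310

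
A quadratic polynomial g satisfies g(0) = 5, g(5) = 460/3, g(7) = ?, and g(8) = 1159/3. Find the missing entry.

The 3 known points determine the degree-2 polynomial uniquely.
Write g(s) = as^2 + bs + c. Substituting each data point gives a linear system:
  c = 5
  25a + 5b + c = 460/3
  64a + 8b + c = 1159/3
Solving the system yields a = 6, b = -1/3, c = 5.
So g(s) = 6s² - (1/3)s + 5.
Then g(7) = 890/3.

890/3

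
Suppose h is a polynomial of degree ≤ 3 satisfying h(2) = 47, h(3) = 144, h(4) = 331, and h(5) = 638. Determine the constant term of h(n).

3

Write h(n) = an^3 + bn^2 + cn + d. Substituting each data point gives a linear system:
  8a + 4b + 2c + d = 47
  27a + 9b + 3c + d = 144
  64a + 16b + 4c + d = 331
  125a + 25b + 5c + d = 638
Solving the system yields a = 5, b = 0, c = 2, d = 3.
So h(n) = 5n³ + 2n + 3.
The constant term is 3.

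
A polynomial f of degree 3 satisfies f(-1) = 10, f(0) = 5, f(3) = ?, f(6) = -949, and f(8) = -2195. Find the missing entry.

The 4 known points determine the degree-3 polynomial uniquely.
Write f(s) = as^3 + bs^2 + cs + d. Substituting each data point gives a linear system:
  -a + b - c + d = 10
  d = 5
  216a + 36b + 6c + d = -949
  512a + 64b + 8c + d = -2195
Solving the system yields a = -4, b = -2, c = -3, d = 5.
So f(s) = -4s^3 - 2s^2 - 3s + 5.
Then f(3) = -130.

-130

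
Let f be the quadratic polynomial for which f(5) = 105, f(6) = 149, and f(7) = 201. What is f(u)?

Using the Lagrange interpolation formula with nodes 5, 6, 7:
  L_0(u) = (u - 6)(u - 7) / 2
  L_1(u) = (u - 5)(u - 7) / -1
  L_2(u) = (u - 5)(u - 6) / 2
Then f(u) = 105·L_0(u) + 149·L_1(u) + 201·L_2(u).
Expanding and collecting terms gives f(u) = 4u^2 + 5.
Check: f(5) = 105. ✓

f(u) = 4u^2 + 5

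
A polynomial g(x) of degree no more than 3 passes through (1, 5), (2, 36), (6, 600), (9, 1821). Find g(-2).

Write g(x) = ax^3 + bx^2 + cx + d. Substituting each data point gives a linear system:
  a + b + c + d = 5
  8a + 4b + 2c + d = 36
  216a + 36b + 6c + d = 600
  729a + 81b + 9c + d = 1821
Solving the system yields a = 2, b = 4, c = 5, d = -6.
So g(x) = 2x^3 + 4x^2 + 5x - 6.
Then g(-2) = -16.

-16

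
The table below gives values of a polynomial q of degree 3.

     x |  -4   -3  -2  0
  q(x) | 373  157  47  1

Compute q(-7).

Using the Lagrange interpolation formula with nodes -4, -3, -2, 0:
  L_0(x) = (x + 3)(x + 2)x / -8
  L_1(x) = (x + 4)(x + 2)x / 3
  L_2(x) = (x + 4)(x + 3)x / -4
  L_3(x) = (x + 4)(x + 3)(x + 2) / 24
Then q(x) = 373·L_0(x) + 157·L_1(x) + 47·L_2(x) + 1·L_3(x).
Expanding and collecting terms gives q(x) = -6x³ - x² - x + 1.
Evaluating at x = -7: q(-7) = 2017.

2017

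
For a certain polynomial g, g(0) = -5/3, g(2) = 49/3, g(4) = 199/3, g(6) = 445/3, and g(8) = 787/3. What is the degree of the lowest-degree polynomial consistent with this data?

2

Forward differences of the values at u = 0, 2, 4, 6, 8:
  g  : -5/3  49/3  199/3  445/3  787/3
  Δ  : 18  50  82  114
  Δ^2: 32  32  32
  Δ^3: 0  0
  Δ^4: 0
The second differences are constant (32) and nonzero, while all higher differences vanish, so the minimal degree is 2.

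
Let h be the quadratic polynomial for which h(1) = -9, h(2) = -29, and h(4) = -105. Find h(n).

h(n) = -6n^2 - 2n - 1

Using the Lagrange interpolation formula with nodes 1, 2, 4:
  L_0(n) = (n - 2)(n - 4) / 3
  L_1(n) = (n - 1)(n - 4) / -2
  L_2(n) = (n - 1)(n - 2) / 6
Then h(n) = -9·L_0(n) - 29·L_1(n) - 105·L_2(n).
Expanding and collecting terms gives h(n) = -6n² - 2n - 1.
Check: h(4) = -105. ✓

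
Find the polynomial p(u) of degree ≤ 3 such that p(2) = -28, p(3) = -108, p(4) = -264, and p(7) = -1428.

Write p(u) = au^3 + bu^2 + cu + d. Substituting each data point gives a linear system:
  8a + 4b + 2c + d = -28
  27a + 9b + 3c + d = -108
  64a + 16b + 4c + d = -264
  343a + 49b + 7c + d = -1428
Solving the system yields a = -4, b = -2, c = 6, d = 0.
So p(u) = -4u³ - 2u² + 6u.
Check: p(4) = -264. ✓

p(u) = -4u^3 - 2u^2 + 6u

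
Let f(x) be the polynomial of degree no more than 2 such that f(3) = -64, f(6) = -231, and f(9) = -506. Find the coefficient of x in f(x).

Write f(x) = ax^2 + bx + c. Substituting each data point gives a linear system:
  9a + 3b + c = -64
  36a + 6b + c = -231
  81a + 9b + c = -506
Solving the system yields a = -6, b = -5/3, c = -5.
So f(x) = -6x² - (5/3)x - 5.
The coefficient of x is -5/3.

-5/3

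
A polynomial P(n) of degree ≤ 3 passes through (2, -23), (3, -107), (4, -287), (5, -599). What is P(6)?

Forward differences of the values at n = 2, 3, 4, 5:
  P  : -23  -107  -287  -599
  Δ  : -84  -180  -312
  Δ^2: -96  -132
  Δ^3: -36
The third differences are constant, confirming degree 3.
Interpolating (Newton forward form) and evaluating at n = 6 gives P(6) = -1079.

-1079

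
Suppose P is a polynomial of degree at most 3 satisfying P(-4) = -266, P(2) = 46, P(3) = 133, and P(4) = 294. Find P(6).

Using the Lagrange interpolation formula with nodes -4, 2, 3, 4:
  L_0(s) = (s - 2)(s - 3)(s - 4) / -336
  L_1(s) = (s + 4)(s - 3)(s - 4) / 12
  L_2(s) = (s + 4)(s - 2)(s - 4) / -7
  L_3(s) = (s + 4)(s - 2)(s - 3) / 16
Then P(s) = -266·L_0(s) + 46·L_1(s) + 133·L_2(s) + 294·L_3(s).
Expanding and collecting terms gives P(s) = 4s³ + s² + 6s - 2.
Evaluating at s = 6: P(6) = 934.

934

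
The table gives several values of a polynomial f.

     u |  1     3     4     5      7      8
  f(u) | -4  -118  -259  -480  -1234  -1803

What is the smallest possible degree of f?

Divided differences on the nodes 1, 3, 4, 5, 7, 8:
  order 0: -4  -118  -259  -480  -1234  -1803
  order 1: -57  -141  -221  -377  -569
  order 2: -28  -40  -52  -64
  order 3: -3  -3  -3
  order 4: 0  0
  order 5: 0
The order-3 divided differences are all -3 (nonzero) and every higher order vanishes, so the data lies on a polynomial of degree exactly 3.

3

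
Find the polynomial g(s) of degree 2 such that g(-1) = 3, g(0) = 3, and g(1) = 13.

g(s) = 5s^2 + 5s + 3

Write g(s) = as^2 + bs + c. Substituting each data point gives a linear system:
  a - b + c = 3
  c = 3
  a + b + c = 13
Solving the system yields a = 5, b = 5, c = 3.
So g(s) = 5s² + 5s + 3.
Check: g(-1) = 3. ✓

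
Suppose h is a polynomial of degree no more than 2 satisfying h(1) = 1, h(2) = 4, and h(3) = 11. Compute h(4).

Write h(s) = as^2 + bs + c. Substituting each data point gives a linear system:
  a + b + c = 1
  4a + 2b + c = 4
  9a + 3b + c = 11
Solving the system yields a = 2, b = -3, c = 2.
So h(s) = 2s^2 - 3s + 2.
Then h(4) = 22.

22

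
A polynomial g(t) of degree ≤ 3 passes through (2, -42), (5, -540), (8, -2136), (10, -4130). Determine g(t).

Write g(t) = at^3 + bt^2 + ct + d. Substituting each data point gives a linear system:
  8a + 4b + 2c + d = -42
  125a + 25b + 5c + d = -540
  512a + 64b + 8c + d = -2136
  1000a + 100b + 10c + d = -4130
Solving the system yields a = -4, b = -1, c = -3, d = 0.
So g(t) = -4t^3 - t^2 - 3t.
Check: g(8) = -2136. ✓

g(t) = -4t^3 - t^2 - 3t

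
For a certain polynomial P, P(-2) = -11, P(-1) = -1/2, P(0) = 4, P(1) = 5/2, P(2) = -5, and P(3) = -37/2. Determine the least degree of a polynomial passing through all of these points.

2

Forward differences of the values at s = -2, -1, 0, 1, 2, 3:
  P  : -11  -1/2  4  5/2  -5  -37/2
  Δ  : 21/2  9/2  -3/2  -15/2  -27/2
  Δ^2: -6  -6  -6  -6
  Δ^3: 0  0  0
  Δ^4: 0  0
  Δ^5: 0
The second differences are constant (-6) and nonzero, while all higher differences vanish, so the minimal degree is 2.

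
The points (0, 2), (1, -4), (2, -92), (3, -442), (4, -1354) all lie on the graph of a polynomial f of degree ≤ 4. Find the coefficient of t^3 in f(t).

Write f(t) = at^4 + bt^3 + ct^2 + dt + e. Substituting each data point gives a linear system:
  e = 2
  a + b + c + d + e = -4
  16a + 8b + 4c + 2d + e = -92
  81a + 27b + 9c + 3d + e = -442
  256a + 64b + 16c + 4d + e = -1354
Solving the system yields a = -5, b = 0, c = -6, d = 5, e = 2.
So f(t) = -5t^4 - 6t^2 + 5t + 2.
The coefficient of t^3 is 0.

0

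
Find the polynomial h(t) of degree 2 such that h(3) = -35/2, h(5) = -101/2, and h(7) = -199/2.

Write h(t) = at^2 + bt + c. Substituting each data point gives a linear system:
  9a + 3b + c = -35/2
  25a + 5b + c = -101/2
  49a + 7b + c = -199/2
Solving the system yields a = -2, b = -1/2, c = 2.
So h(t) = -2t² - (1/2)t + 2.
Check: h(5) = -101/2. ✓

h(t) = -2t^2 - (1/2)t + 2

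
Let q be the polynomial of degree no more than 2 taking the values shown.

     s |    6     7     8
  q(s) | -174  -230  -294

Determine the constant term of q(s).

Write q(s) = as^2 + bs + c. Substituting each data point gives a linear system:
  36a + 6b + c = -174
  49a + 7b + c = -230
  64a + 8b + c = -294
Solving the system yields a = -4, b = -4, c = -6.
So q(s) = -4s^2 - 4s - 6.
The constant term is -6.

-6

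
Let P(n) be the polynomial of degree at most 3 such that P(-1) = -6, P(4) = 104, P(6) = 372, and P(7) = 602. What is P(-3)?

Using the Lagrange interpolation formula with nodes -1, 4, 6, 7:
  L_0(n) = (n - 4)(n - 6)(n - 7) / -280
  L_1(n) = (n + 1)(n - 6)(n - 7) / 30
  L_2(n) = (n + 1)(n - 4)(n - 7) / -14
  L_3(n) = (n + 1)(n - 4)(n - 6) / 24
Then P(n) = -6·L_0(n) + 104·L_1(n) + 372·L_2(n) + 602·L_3(n).
Expanding and collecting terms gives P(n) = 2n^3 - 2n^2 + 2n.
Evaluating at n = -3: P(-3) = -78.

-78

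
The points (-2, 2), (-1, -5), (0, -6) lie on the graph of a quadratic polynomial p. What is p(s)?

Write p(s) = as^2 + bs + c. Substituting each data point gives a linear system:
  4a - 2b + c = 2
  a - b + c = -5
  c = -6
Solving the system yields a = 3, b = 2, c = -6.
So p(s) = 3s² + 2s - 6.
Check: p(0) = -6. ✓

p(s) = 3s^2 + 2s - 6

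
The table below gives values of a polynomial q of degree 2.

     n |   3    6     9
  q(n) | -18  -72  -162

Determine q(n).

Write q(n) = an^2 + bn + c. Substituting each data point gives a linear system:
  9a + 3b + c = -18
  36a + 6b + c = -72
  81a + 9b + c = -162
Solving the system yields a = -2, b = 0, c = 0.
So q(n) = -2n^2.
Check: q(3) = -18. ✓

q(n) = -2n^2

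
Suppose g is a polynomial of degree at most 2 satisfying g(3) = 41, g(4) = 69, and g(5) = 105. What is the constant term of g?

Write g(x) = ax^2 + bx + c. Substituting each data point gives a linear system:
  9a + 3b + c = 41
  16a + 4b + c = 69
  25a + 5b + c = 105
Solving the system yields a = 4, b = 0, c = 5.
So g(x) = 4x^2 + 5.
The constant term is 5.

5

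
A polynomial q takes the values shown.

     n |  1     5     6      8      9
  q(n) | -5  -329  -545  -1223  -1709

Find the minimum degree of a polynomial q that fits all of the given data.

Divided differences on the nodes 1, 5, 6, 8, 9:
  order 0: -5  -329  -545  -1223  -1709
  order 1: -81  -216  -339  -486
  order 2: -27  -41  -49
  order 3: -2  -2
  order 4: 0
The order-3 divided differences are all -2 (nonzero) and every higher order vanishes, so the data lies on a polynomial of degree exactly 3.

3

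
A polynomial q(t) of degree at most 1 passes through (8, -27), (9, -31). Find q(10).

-35

Using the Lagrange interpolation formula with nodes 8, 9:
  L_0(t) = (t - 9) / -1
  L_1(t) = (t - 8) / 1
Then q(t) = -27·L_0(t) - 31·L_1(t).
Expanding and collecting terms gives q(t) = -4t + 5.
Evaluating at t = 10: q(10) = -35.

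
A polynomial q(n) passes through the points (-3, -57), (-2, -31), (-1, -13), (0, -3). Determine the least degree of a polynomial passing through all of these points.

2

Forward differences of the values at n = -3, -2, -1, 0:
  q  : -57  -31  -13  -3
  Δ  : 26  18  10
  Δ^2: -8  -8
  Δ^3: 0
The second differences are constant (-8) and nonzero, while all higher differences vanish, so the minimal degree is 2.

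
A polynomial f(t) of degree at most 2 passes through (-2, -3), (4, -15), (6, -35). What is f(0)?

1

Write f(t) = at^2 + bt + c. Substituting each data point gives a linear system:
  4a - 2b + c = -3
  16a + 4b + c = -15
  36a + 6b + c = -35
Solving the system yields a = -1, b = 0, c = 1.
So f(t) = -t^2 + 1.
Then f(0) = 1.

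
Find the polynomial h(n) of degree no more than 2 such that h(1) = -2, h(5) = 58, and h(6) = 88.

h(n) = 3n^2 - 3n - 2

Using the Lagrange interpolation formula with nodes 1, 5, 6:
  L_0(n) = (n - 5)(n - 6) / 20
  L_1(n) = (n - 1)(n - 6) / -4
  L_2(n) = (n - 1)(n - 5) / 5
Then h(n) = -2·L_0(n) + 58·L_1(n) + 88·L_2(n).
Expanding and collecting terms gives h(n) = 3n^2 - 3n - 2.
Check: h(6) = 88. ✓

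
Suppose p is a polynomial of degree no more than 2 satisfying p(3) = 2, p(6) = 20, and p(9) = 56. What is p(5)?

Using the Lagrange interpolation formula with nodes 3, 6, 9:
  L_0(s) = (s - 6)(s - 9) / 18
  L_1(s) = (s - 3)(s - 9) / -9
  L_2(s) = (s - 3)(s - 6) / 18
Then p(s) = 2·L_0(s) + 20·L_1(s) + 56·L_2(s).
Expanding and collecting terms gives p(s) = s^2 - 3s + 2.
Evaluating at s = 5: p(5) = 12.

12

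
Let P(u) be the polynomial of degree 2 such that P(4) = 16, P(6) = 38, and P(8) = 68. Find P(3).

8

Write P(u) = au^2 + bu + c. Substituting each data point gives a linear system:
  16a + 4b + c = 16
  36a + 6b + c = 38
  64a + 8b + c = 68
Solving the system yields a = 1, b = 1, c = -4.
So P(u) = u^2 + u - 4.
Then P(3) = 8.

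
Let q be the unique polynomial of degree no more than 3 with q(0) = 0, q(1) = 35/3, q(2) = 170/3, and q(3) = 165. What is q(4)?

Write q(x) = ax^3 + bx^2 + cx + d. Substituting each data point gives a linear system:
  d = 0
  a + b + c + d = 35/3
  8a + 4b + 2c + d = 170/3
  27a + 9b + 3c + d = 165
Solving the system yields a = 5, b = 5/3, c = 5, d = 0.
So q(x) = 5x³ + (5/3)x² + 5x.
Then q(4) = 1100/3.

1100/3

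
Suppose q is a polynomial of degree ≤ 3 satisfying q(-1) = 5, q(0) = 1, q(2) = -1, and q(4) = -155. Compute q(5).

-349

Write q(s) = as^3 + bs^2 + cs + d. Substituting each data point gives a linear system:
  -a + b - c + d = 5
  d = 1
  8a + 4b + 2c + d = -1
  64a + 16b + 4c + d = -155
Solving the system yields a = -4, b = 5, c = 5, d = 1.
So q(s) = -4s^3 + 5s^2 + 5s + 1.
Then q(5) = -349.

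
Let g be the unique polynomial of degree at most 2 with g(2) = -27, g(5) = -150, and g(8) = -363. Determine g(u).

Write g(u) = au^2 + bu + c. Substituting each data point gives a linear system:
  4a + 2b + c = -27
  25a + 5b + c = -150
  64a + 8b + c = -363
Solving the system yields a = -5, b = -6, c = 5.
So g(u) = -5u^2 - 6u + 5.
Check: g(2) = -27. ✓

g(u) = -5u^2 - 6u + 5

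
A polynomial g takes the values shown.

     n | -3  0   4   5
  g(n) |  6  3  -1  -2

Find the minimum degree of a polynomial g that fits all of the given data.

Divided differences on the nodes -3, 0, 4, 5:
  order 0: 6  3  -1  -2
  order 1: -1  -1  -1
  order 2: 0  0
  order 3: 0
The order-1 divided differences are all -1 (nonzero) and every higher order vanishes, so the data lies on a polynomial of degree exactly 1.

1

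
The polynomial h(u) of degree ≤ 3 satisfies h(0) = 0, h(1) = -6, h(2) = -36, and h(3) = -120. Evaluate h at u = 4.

-288

Forward differences of the values at u = 0, 1, 2, 3:
  h  : 0  -6  -36  -120
  Δ  : -6  -30  -84
  Δ^2: -24  -54
  Δ^3: -30
The third differences are constant, confirming degree 3.
Interpolating (Newton forward form) and evaluating at u = 4 gives h(4) = -288.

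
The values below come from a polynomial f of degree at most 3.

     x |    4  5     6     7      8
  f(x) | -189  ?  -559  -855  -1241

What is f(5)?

-341

The 4 known points determine the degree-3 polynomial uniquely.
Write f(x) = ax^3 + bx^2 + cx + d. Substituting each data point gives a linear system:
  64a + 16b + 4c + d = -189
  216a + 36b + 6c + d = -559
  343a + 49b + 7c + d = -855
  512a + 64b + 8c + d = -1241
Solving the system yields a = -2, b = -3, c = -3, d = -1.
So f(x) = -2x³ - 3x² - 3x - 1.
Then f(5) = -341.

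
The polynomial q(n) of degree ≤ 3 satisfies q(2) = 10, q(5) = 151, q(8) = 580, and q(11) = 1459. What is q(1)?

Using the Lagrange interpolation formula with nodes 2, 5, 8, 11:
  L_0(n) = (n - 5)(n - 8)(n - 11) / -162
  L_1(n) = (n - 2)(n - 8)(n - 11) / 54
  L_2(n) = (n - 2)(n - 5)(n - 11) / -54
  L_3(n) = (n - 2)(n - 5)(n - 8) / 162
Then q(n) = 10·L_0(n) + 151·L_1(n) + 580·L_2(n) + 1459·L_3(n).
Expanding and collecting terms gives q(n) = n^3 + n^2 + n - 4.
Evaluating at n = 1: q(1) = -1.

-1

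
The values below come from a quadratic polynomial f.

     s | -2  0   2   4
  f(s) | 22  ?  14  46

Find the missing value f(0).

6

On equispaced nodes a degree-2 polynomial has vanishing third forward difference, so
  - f(-2) + 3·f(0) - 3·f(2) + f(4) = 0.
Substituting the known values and solving for f(0):
  3·f(0) = 18
  f(0) = 6.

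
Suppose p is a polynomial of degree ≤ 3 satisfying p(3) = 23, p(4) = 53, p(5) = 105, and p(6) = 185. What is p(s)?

p(s) = s^3 - s^2 + 5

Write p(s) = as^3 + bs^2 + cs + d. Substituting each data point gives a linear system:
  27a + 9b + 3c + d = 23
  64a + 16b + 4c + d = 53
  125a + 25b + 5c + d = 105
  216a + 36b + 6c + d = 185
Solving the system yields a = 1, b = -1, c = 0, d = 5.
So p(s) = s³ - s² + 5.
Check: p(6) = 185. ✓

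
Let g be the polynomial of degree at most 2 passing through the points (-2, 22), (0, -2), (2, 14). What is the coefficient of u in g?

Write g(u) = au^2 + bu + c. Substituting each data point gives a linear system:
  4a - 2b + c = 22
  c = -2
  4a + 2b + c = 14
Solving the system yields a = 5, b = -2, c = -2.
So g(u) = 5u^2 - 2u - 2.
The coefficient of u is -2.

-2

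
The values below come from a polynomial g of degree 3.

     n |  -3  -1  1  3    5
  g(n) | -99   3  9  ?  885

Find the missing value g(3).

The 4 known points determine the degree-3 polynomial uniquely.
Write g(n) = an^3 + bn^2 + cn + d. Substituting each data point gives a linear system:
  -27a + 9b - 3c + d = -99
  -a + b - c + d = 3
  a + b + c + d = 9
  125a + 25b + 5c + d = 885
Solving the system yields a = 6, b = 6, c = -3, d = 0.
So g(n) = 6n^3 + 6n^2 - 3n.
Then g(3) = 207.

207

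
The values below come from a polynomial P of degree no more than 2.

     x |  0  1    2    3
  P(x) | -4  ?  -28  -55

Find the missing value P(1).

-11

The 3 known points determine the degree-2 polynomial uniquely.
Write P(x) = ax^2 + bx + c. Substituting each data point gives a linear system:
  c = -4
  4a + 2b + c = -28
  9a + 3b + c = -55
Solving the system yields a = -5, b = -2, c = -4.
So P(x) = -5x^2 - 2x - 4.
Then P(1) = -11.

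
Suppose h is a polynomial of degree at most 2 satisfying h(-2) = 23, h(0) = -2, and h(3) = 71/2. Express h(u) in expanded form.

Write h(u) = au^2 + bu + c. Substituting each data point gives a linear system:
  4a - 2b + c = 23
  c = -2
  9a + 3b + c = 71/2
Solving the system yields a = 5, b = -5/2, c = -2.
So h(u) = 5u² - (5/2)u - 2.
Check: h(0) = -2. ✓

h(u) = 5u^2 - (5/2)u - 2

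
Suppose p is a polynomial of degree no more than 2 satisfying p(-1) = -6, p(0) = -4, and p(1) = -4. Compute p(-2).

Using the Lagrange interpolation formula with nodes -1, 0, 1:
  L_0(t) = t(t - 1) / 2
  L_1(t) = (t + 1)(t - 1) / -1
  L_2(t) = (t + 1)t / 2
Then p(t) = -6·L_0(t) - 4·L_1(t) - 4·L_2(t).
Expanding and collecting terms gives p(t) = -t^2 + t - 4.
Evaluating at t = -2: p(-2) = -10.

-10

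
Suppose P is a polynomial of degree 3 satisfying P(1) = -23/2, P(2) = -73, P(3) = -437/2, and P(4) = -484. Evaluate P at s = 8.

-3466

Using the Lagrange interpolation formula with nodes 1, 2, 3, 4:
  L_0(s) = (s - 2)(s - 3)(s - 4) / -6
  L_1(s) = (s - 1)(s - 3)(s - 4) / 2
  L_2(s) = (s - 1)(s - 2)(s - 4) / -2
  L_3(s) = (s - 1)(s - 2)(s - 3) / 6
Then P(s) = -23/2·L_0(s) - 73·L_1(s) - 437/2·L_2(s) - 484·L_3(s).
Expanding and collecting terms gives P(s) = -6s³ - 6s² - (3/2)s + 2.
Evaluating at s = 8: P(8) = -3466.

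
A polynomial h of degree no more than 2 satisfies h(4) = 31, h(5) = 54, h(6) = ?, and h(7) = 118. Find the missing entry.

On equispaced nodes a degree-2 polynomial has vanishing third forward difference, so
  - h(4) + 3·h(5) - 3·h(6) + h(7) = 0.
Substituting the known values and solving for h(6):
  -3·h(6) = -249
  h(6) = 83.

83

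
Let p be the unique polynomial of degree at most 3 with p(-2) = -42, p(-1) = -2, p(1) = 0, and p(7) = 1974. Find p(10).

Using the Lagrange interpolation formula with nodes -2, -1, 1, 7:
  L_0(t) = (t + 1)(t - 1)(t - 7) / -27
  L_1(t) = (t + 2)(t - 1)(t - 7) / 16
  L_2(t) = (t + 2)(t + 1)(t - 7) / -36
  L_3(t) = (t + 2)(t + 1)(t - 1) / 432
Then p(t) = -42·L_0(t) - 2·L_1(t) + 0·L_2(t) + 1974·L_3(t).
Expanding and collecting terms gives p(t) = 6t³ - t² - 5t.
Evaluating at t = 10: p(10) = 5850.

5850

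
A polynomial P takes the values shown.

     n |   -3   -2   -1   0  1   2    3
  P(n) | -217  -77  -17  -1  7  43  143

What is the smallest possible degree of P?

3

Forward differences of the values at n = -3, -2, -1, 0, 1, 2, 3:
  P  : -217  -77  -17  -1  7  43  143
  Δ  : 140  60  16  8  36  100
  Δ^2: -80  -44  -8  28  64
  Δ^3: 36  36  36  36
  Δ^4: 0  0  0
  Δ^5: 0  0
  Δ^6: 0
The third differences are constant (36) and nonzero, while all higher differences vanish, so the minimal degree is 3.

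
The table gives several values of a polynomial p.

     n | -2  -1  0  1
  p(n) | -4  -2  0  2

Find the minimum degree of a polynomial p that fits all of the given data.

1

Forward differences of the values at n = -2, -1, 0, 1:
  p  : -4  -2  0  2
  Δ  : 2  2  2
  Δ^2: 0  0
  Δ^3: 0
The first differences are constant (2) and nonzero, while all higher differences vanish, so the minimal degree is 1.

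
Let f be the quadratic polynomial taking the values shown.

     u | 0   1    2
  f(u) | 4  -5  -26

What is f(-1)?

1

Forward differences of the values at u = 0, 1, 2:
  f  : 4  -5  -26
  Δ  : -9  -21
  Δ^2: -12
The second differences are constant, confirming degree 2.
Interpolating (Newton forward form) and evaluating at u = -1 gives f(-1) = 1.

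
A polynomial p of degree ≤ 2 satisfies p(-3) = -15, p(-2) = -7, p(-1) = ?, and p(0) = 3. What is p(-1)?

On equispaced nodes a degree-2 polynomial has vanishing third forward difference, so
  - p(-3) + 3·p(-2) - 3·p(-1) + p(0) = 0.
Substituting the known values and solving for p(-1):
  -3·p(-1) = 3
  p(-1) = -1.

-1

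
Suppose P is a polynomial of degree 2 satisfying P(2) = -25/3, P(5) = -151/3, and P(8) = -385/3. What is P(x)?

Write P(x) = ax^2 + bx + c. Substituting each data point gives a linear system:
  4a + 2b + c = -25/3
  25a + 5b + c = -151/3
  64a + 8b + c = -385/3
Solving the system yields a = -2, b = 0, c = -1/3.
So P(x) = -2x² - 1/3.
Check: P(5) = -151/3. ✓

P(x) = -2x^2 - 1/3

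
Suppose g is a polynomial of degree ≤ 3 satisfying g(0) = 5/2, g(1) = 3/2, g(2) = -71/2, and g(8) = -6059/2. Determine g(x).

Write g(x) = ax^3 + bx^2 + cx + d. Substituting each data point gives a linear system:
  d = 5/2
  a + b + c + d = 3/2
  8a + 4b + 2c + d = -71/2
  512a + 64b + 8c + d = -6059/2
Solving the system yields a = -6, b = 0, c = 5, d = 5/2.
So g(x) = -6x³ + 5x + 5/2.
Check: g(0) = 5/2. ✓

g(x) = -6x^3 + 5x + 5/2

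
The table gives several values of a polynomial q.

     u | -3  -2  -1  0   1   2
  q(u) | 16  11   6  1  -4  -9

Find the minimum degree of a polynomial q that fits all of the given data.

1

Forward differences of the values at u = -3, -2, -1, 0, 1, 2:
  q  : 16  11  6  1  -4  -9
  Δ  : -5  -5  -5  -5  -5
  Δ^2: 0  0  0  0
  Δ^3: 0  0  0
  Δ^4: 0  0
  Δ^5: 0
The first differences are constant (-5) and nonzero, while all higher differences vanish, so the minimal degree is 1.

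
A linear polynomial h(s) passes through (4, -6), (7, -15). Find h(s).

Write h(s) = as + b. Substituting each data point gives a linear system:
  4a + b = -6
  7a + b = -15
Solving the system yields a = -3, b = 6.
So h(s) = -3s + 6.
Check: h(7) = -15. ✓

h(s) = -3s + 6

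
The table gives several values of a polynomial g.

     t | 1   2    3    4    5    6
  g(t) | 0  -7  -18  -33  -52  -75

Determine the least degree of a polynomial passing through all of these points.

Forward differences of the values at t = 1, 2, 3, 4, 5, 6:
  g  : 0  -7  -18  -33  -52  -75
  Δ  : -7  -11  -15  -19  -23
  Δ^2: -4  -4  -4  -4
  Δ^3: 0  0  0
  Δ^4: 0  0
  Δ^5: 0
The second differences are constant (-4) and nonzero, while all higher differences vanish, so the minimal degree is 2.

2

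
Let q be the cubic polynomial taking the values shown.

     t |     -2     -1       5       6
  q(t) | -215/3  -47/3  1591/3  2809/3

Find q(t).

q(t) = 5t^3 - 5t^2 + 6t + 1/3

Write q(t) = at^3 + bt^2 + ct + d. Substituting each data point gives a linear system:
  -8a + 4b - 2c + d = -215/3
  -a + b - c + d = -47/3
  125a + 25b + 5c + d = 1591/3
  216a + 36b + 6c + d = 2809/3
Solving the system yields a = 5, b = -5, c = 6, d = 1/3.
So q(t) = 5t^3 - 5t^2 + 6t + 1/3.
Check: q(5) = 1591/3. ✓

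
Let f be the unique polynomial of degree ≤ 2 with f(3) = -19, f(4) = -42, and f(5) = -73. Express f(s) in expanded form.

f(s) = -4s^2 + 5s + 2

Using the Lagrange interpolation formula with nodes 3, 4, 5:
  L_0(s) = (s - 4)(s - 5) / 2
  L_1(s) = (s - 3)(s - 5) / -1
  L_2(s) = (s - 3)(s - 4) / 2
Then f(s) = -19·L_0(s) - 42·L_1(s) - 73·L_2(s).
Expanding and collecting terms gives f(s) = -4s² + 5s + 2.
Check: f(4) = -42. ✓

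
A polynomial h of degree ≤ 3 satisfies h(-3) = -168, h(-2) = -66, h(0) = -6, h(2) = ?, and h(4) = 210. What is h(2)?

22

The 4 known points determine the degree-3 polynomial uniquely.
Write h(u) = au^3 + bu^2 + cu + d. Substituting each data point gives a linear system:
  -27a + 9b - 3c + d = -168
  -8a + 4b - 2c + d = -66
  d = -6
  64a + 16b + 4c + d = 210
Solving the system yields a = 4, b = -4, c = 6, d = -6.
So h(u) = 4u³ - 4u² + 6u - 6.
Then h(2) = 22.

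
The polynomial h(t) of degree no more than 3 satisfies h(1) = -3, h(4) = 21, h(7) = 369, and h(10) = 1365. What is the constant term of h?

5

Write h(t) = at^3 + bt^2 + ct + d. Substituting each data point gives a linear system:
  a + b + c + d = -3
  64a + 16b + 4c + d = 21
  343a + 49b + 7c + d = 369
  1000a + 100b + 10c + d = 1365
Solving the system yields a = 2, b = -6, c = -4, d = 5.
So h(t) = 2t^3 - 6t^2 - 4t + 5.
The constant term is 5.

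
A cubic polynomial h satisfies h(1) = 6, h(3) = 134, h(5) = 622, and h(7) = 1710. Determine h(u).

Using the Lagrange interpolation formula with nodes 1, 3, 5, 7:
  L_0(u) = (u - 3)(u - 5)(u - 7) / -48
  L_1(u) = (u - 1)(u - 5)(u - 7) / 16
  L_2(u) = (u - 1)(u - 3)(u - 7) / -16
  L_3(u) = (u - 1)(u - 3)(u - 5) / 48
Then h(u) = 6·L_0(u) + 134·L_1(u) + 622·L_2(u) + 1710·L_3(u).
Expanding and collecting terms gives h(u) = 5u^3 - u + 2.
Check: h(7) = 1710. ✓

h(u) = 5u^3 - u + 2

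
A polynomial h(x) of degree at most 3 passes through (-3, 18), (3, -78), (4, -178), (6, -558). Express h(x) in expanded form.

Using the Lagrange interpolation formula with nodes -3, 3, 4, 6:
  L_0(x) = (x - 3)(x - 4)(x - 6) / -378
  L_1(x) = (x + 3)(x - 4)(x - 6) / 18
  L_2(x) = (x + 3)(x - 3)(x - 6) / -14
  L_3(x) = (x + 3)(x - 3)(x - 4) / 54
Then h(x) = 18·L_0(x) - 78·L_1(x) - 178·L_2(x) - 558·L_3(x).
Expanding and collecting terms gives h(x) = -2x^3 - 4x^2 + 2x + 6.
Check: h(4) = -178. ✓

h(x) = -2x^3 - 4x^2 + 2x + 6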